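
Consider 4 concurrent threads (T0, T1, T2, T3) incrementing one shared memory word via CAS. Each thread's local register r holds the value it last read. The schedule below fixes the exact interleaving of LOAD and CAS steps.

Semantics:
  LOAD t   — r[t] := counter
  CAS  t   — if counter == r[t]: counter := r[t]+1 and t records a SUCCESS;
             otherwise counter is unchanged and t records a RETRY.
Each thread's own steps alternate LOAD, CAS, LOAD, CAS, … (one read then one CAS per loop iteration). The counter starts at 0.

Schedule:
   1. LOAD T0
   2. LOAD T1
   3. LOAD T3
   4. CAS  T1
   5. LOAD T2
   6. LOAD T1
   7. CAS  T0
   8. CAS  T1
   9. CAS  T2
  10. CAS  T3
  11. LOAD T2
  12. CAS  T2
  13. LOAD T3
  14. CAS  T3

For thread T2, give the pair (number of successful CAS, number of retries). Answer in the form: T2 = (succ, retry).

#1 T0 reads 0
#2 T1 reads 0
#3 T3 reads 0
#4 T1 CAS(0→1) writes; counter now 1
#5 T2 reads 1
#6 T1 reads 1
#7 T0 CAS(0→1) fails; counter now 1
#8 T1 CAS(1→2) writes; counter now 2
#9 T2 CAS(1→2) fails; counter now 2
#10 T3 CAS(0→1) fails; counter now 2
#11 T2 reads 2
#12 T2 CAS(2→3) writes; counter now 3
#13 T3 reads 3
#14 T3 CAS(3→4) writes; counter now 4

T2 = (1, 1)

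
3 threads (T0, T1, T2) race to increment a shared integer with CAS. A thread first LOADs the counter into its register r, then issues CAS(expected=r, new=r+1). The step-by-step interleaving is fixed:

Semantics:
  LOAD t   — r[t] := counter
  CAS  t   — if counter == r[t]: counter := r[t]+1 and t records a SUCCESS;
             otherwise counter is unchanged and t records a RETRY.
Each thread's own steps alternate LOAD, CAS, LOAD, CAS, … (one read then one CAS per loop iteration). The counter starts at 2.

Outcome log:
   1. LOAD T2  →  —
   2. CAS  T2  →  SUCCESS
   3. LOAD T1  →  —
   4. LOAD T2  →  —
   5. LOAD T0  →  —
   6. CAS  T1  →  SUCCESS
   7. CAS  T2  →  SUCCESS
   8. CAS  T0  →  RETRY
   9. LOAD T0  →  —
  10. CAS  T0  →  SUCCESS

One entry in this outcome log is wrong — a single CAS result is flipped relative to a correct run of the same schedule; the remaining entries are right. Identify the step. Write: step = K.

Reference trace:
1. LOAD T2 → mem=2 r[T2]=2 [LOAD]
2. CAS T2 → mem=3 r[T2]=2 [OK]
3. LOAD T1 → mem=3 r[T1]=3 [LOAD]
4. LOAD T2 → mem=3 r[T2]=3 [LOAD]
5. LOAD T0 → mem=3 r[T0]=3 [LOAD]
6. CAS T1 → mem=4 r[T1]=3 [OK]
7. CAS T2 → mem=4 r[T2]=3 [RETRY]
8. CAS T0 → mem=4 r[T0]=3 [RETRY]
9. LOAD T0 → mem=4 r[T0]=4 [LOAD]
10. CAS T0 → mem=5 r[T0]=4 [OK]
Log disagrees first at step 7.

step = 7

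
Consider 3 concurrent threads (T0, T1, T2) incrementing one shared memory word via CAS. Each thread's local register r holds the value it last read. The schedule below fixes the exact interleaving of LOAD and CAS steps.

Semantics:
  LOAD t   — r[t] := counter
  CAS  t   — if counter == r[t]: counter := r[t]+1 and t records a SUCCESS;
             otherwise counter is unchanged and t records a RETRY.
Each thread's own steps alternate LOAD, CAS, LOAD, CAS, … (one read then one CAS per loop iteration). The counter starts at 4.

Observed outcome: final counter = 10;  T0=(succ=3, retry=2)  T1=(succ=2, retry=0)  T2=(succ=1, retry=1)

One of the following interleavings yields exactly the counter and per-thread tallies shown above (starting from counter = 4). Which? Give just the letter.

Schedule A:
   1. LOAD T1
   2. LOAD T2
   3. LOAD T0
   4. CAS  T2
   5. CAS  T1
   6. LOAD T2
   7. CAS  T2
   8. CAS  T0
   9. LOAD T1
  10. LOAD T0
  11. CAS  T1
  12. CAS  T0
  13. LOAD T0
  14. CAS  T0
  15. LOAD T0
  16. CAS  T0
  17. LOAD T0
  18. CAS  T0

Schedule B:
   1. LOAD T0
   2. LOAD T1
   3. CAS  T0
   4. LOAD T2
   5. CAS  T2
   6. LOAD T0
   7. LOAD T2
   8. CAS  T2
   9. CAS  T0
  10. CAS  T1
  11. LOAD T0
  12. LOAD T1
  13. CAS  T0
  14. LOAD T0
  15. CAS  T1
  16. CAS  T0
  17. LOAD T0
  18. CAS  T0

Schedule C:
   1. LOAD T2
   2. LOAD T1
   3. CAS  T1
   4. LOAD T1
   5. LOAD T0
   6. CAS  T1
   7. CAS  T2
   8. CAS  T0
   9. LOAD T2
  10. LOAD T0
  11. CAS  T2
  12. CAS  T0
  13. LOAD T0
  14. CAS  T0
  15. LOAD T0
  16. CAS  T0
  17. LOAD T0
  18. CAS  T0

Simulating candidate C:
#1 T2 reads 4
#2 T1 reads 4
#3 T1 CAS(4→5) writes; counter now 5
#4 T1 reads 5
#5 T0 reads 5
#6 T1 CAS(5→6) writes; counter now 6
#7 T2 CAS(4→5) fails; counter now 6
#8 T0 CAS(5→6) fails; counter now 6
#9 T2 reads 6
#10 T0 reads 6
#11 T2 CAS(6→7) writes; counter now 7
#12 T0 CAS(6→7) fails; counter now 7
#13 T0 reads 7
#14 T0 CAS(7→8) writes; counter now 8
#15 T0 reads 8
#16 T0 CAS(8→9) writes; counter now 9
#17 T0 reads 9
#18 T0 CAS(9→10) writes; counter now 10

C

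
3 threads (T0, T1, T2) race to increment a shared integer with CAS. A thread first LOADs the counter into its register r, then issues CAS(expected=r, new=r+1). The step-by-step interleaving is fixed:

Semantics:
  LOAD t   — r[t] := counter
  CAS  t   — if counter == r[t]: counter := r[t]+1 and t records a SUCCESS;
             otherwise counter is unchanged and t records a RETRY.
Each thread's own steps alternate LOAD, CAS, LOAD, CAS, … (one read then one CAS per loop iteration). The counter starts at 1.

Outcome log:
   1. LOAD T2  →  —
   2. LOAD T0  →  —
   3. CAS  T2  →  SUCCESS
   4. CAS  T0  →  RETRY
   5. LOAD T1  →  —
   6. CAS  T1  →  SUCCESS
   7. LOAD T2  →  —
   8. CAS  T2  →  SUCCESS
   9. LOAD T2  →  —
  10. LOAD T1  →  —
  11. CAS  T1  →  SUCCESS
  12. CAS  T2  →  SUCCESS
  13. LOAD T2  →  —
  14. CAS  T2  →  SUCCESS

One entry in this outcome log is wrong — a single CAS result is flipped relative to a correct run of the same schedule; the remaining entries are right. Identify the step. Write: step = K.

step = 12

Correct run:
[1] T2.load  rd  (counter 1, T2.r 1)
[2] T0.load  rd  (counter 1, T0.r 1)
[3] T2.cas  hit  (counter 2, T2.r 1)
[4] T0.cas  miss  (counter 2, T0.r 1)
[5] T1.load  rd  (counter 2, T1.r 2)
[6] T1.cas  hit  (counter 3, T1.r 2)
[7] T2.load  rd  (counter 3, T2.r 3)
[8] T2.cas  hit  (counter 4, T2.r 3)
[9] T2.load  rd  (counter 4, T2.r 4)
[10] T1.load  rd  (counter 4, T1.r 4)
[11] T1.cas  hit  (counter 5, T1.r 4)
[12] T2.cas  miss  (counter 5, T2.r 4)
[13] T2.load  rd  (counter 5, T2.r 5)
[14] T2.cas  hit  (counter 6, T2.r 5)
Mismatch at 12.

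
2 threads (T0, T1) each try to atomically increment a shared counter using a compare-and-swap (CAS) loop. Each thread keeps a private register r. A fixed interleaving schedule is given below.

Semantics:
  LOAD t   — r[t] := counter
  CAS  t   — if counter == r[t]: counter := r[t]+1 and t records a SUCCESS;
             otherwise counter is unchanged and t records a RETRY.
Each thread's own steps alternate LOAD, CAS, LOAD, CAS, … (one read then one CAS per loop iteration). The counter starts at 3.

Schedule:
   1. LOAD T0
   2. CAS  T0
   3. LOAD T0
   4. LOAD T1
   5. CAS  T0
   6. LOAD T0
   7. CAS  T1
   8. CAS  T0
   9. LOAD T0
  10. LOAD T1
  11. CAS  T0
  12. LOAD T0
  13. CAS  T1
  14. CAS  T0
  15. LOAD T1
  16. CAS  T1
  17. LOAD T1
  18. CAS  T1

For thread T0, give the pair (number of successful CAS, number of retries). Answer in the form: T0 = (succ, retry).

[1] T0.load  rd  (counter 3, T0.r 3)
[2] T0.cas  hit  (counter 4, T0.r 3)
[3] T0.load  rd  (counter 4, T0.r 4)
[4] T1.load  rd  (counter 4, T1.r 4)
[5] T0.cas  hit  (counter 5, T0.r 4)
[6] T0.load  rd  (counter 5, T0.r 5)
[7] T1.cas  miss  (counter 5, T1.r 4)
[8] T0.cas  hit  (counter 6, T0.r 5)
[9] T0.load  rd  (counter 6, T0.r 6)
[10] T1.load  rd  (counter 6, T1.r 6)
[11] T0.cas  hit  (counter 7, T0.r 6)
[12] T0.load  rd  (counter 7, T0.r 7)
[13] T1.cas  miss  (counter 7, T1.r 6)
[14] T0.cas  hit  (counter 8, T0.r 7)
[15] T1.load  rd  (counter 8, T1.r 8)
[16] T1.cas  hit  (counter 9, T1.r 8)
[17] T1.load  rd  (counter 9, T1.r 9)
[18] T1.cas  hit  (counter 10, T1.r 9)

T0 = (5, 0)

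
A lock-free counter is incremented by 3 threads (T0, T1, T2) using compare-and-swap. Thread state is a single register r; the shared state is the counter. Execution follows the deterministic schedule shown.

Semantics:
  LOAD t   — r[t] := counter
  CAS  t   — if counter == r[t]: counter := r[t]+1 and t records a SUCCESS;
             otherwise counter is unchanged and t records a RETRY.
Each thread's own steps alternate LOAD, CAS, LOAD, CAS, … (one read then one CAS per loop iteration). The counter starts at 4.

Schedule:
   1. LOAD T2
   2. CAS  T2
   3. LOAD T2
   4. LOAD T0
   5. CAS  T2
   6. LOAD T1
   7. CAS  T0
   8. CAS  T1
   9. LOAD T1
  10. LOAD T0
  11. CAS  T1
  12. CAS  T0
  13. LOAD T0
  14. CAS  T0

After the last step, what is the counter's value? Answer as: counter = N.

counter = 9

   1) LOAD T2:  M=4  r_T2=4
   2) CAS  T2:  M=5  r_T2=4 ✓
   3) LOAD T2:  M=5  r_T2=5
   4) LOAD T0:  M=5  r_T0=5
   5) CAS  T2:  M=6  r_T2=5 ✓
   6) LOAD T1:  M=6  r_T1=6
   7) CAS  T0:  M=6  r_T0=5 ✗
   8) CAS  T1:  M=7  r_T1=6 ✓
   9) LOAD T1:  M=7  r_T1=7
  10) LOAD T0:  M=7  r_T0=7
  11) CAS  T1:  M=8  r_T1=7 ✓
  12) CAS  T0:  M=8  r_T0=7 ✗
  13) LOAD T0:  M=8  r_T0=8
  14) CAS  T0:  M=9  r_T0=8 ✓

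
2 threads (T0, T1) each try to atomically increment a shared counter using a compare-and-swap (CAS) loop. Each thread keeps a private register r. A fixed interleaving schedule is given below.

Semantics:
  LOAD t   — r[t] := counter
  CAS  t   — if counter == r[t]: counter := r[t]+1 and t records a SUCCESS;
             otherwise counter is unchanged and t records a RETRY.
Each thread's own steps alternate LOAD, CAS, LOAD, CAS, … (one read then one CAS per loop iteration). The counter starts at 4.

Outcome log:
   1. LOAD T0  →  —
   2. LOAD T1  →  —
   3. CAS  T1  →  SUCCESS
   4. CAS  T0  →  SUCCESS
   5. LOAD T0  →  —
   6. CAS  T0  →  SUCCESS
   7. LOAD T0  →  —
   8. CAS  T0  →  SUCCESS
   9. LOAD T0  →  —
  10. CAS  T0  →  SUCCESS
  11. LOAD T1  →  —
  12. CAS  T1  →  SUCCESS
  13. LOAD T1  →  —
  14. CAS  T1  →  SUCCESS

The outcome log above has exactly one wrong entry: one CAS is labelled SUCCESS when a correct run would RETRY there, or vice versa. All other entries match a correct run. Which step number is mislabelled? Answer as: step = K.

Correct run:
T0 LOAD — after: cnt=4, r=4 — load
T1 LOAD — after: cnt=4, r=4 — load
T1 CAS — after: cnt=5, r=4 — ok
T0 CAS — after: cnt=5, r=4 — retry
T0 LOAD — after: cnt=5, r=5 — load
T0 CAS — after: cnt=6, r=5 — ok
T0 LOAD — after: cnt=6, r=6 — load
T0 CAS — after: cnt=7, r=6 — ok
T0 LOAD — after: cnt=7, r=7 — load
T0 CAS — after: cnt=8, r=7 — ok
T1 LOAD — after: cnt=8, r=8 — load
T1 CAS — after: cnt=9, r=8 — ok
T1 LOAD — after: cnt=9, r=9 — load
T1 CAS — after: cnt=10, r=9 — ok
Flip is step 4.

step = 4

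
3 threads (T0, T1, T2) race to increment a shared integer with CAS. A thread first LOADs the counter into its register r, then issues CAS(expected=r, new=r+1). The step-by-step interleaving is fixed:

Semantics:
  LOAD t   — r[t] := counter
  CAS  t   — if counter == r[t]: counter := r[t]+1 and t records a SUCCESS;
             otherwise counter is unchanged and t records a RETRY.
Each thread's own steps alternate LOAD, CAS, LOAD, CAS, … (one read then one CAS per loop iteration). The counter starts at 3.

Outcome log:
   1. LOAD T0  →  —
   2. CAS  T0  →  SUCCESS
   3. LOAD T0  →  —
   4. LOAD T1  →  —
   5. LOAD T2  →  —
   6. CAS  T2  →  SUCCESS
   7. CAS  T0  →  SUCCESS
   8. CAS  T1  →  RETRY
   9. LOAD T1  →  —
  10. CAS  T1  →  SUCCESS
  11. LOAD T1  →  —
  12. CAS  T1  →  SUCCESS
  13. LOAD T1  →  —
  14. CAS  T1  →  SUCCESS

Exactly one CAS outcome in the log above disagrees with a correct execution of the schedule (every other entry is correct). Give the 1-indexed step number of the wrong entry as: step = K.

step = 7

Correct run:
[1] T0.load  rd  (counter 3, T0.r 3)
[2] T0.cas  hit  (counter 4, T0.r 3)
[3] T0.load  rd  (counter 4, T0.r 4)
[4] T1.load  rd  (counter 4, T1.r 4)
[5] T2.load  rd  (counter 4, T2.r 4)
[6] T2.cas  hit  (counter 5, T2.r 4)
[7] T0.cas  miss  (counter 5, T0.r 4)
[8] T1.cas  miss  (counter 5, T1.r 4)
[9] T1.load  rd  (counter 5, T1.r 5)
[10] T1.cas  hit  (counter 6, T1.r 5)
[11] T1.load  rd  (counter 6, T1.r 6)
[12] T1.cas  hit  (counter 7, T1.r 6)
[13] T1.load  rd  (counter 7, T1.r 7)
[14] T1.cas  hit  (counter 8, T1.r 7)
Mismatch at 7.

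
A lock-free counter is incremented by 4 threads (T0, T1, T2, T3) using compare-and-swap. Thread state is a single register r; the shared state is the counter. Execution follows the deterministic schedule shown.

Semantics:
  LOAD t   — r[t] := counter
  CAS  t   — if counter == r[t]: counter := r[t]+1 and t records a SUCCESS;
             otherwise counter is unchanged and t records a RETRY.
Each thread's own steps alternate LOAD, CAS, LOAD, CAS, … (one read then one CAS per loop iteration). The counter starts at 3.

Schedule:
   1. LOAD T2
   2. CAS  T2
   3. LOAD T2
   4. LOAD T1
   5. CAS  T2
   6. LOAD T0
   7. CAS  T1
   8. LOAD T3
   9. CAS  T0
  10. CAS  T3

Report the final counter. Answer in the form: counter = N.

[1] T2.load  rd  (counter 3, T2.r 3)
[2] T2.cas  hit  (counter 4, T2.r 3)
[3] T2.load  rd  (counter 4, T2.r 4)
[4] T1.load  rd  (counter 4, T1.r 4)
[5] T2.cas  hit  (counter 5, T2.r 4)
[6] T0.load  rd  (counter 5, T0.r 5)
[7] T1.cas  miss  (counter 5, T1.r 4)
[8] T3.load  rd  (counter 5, T3.r 5)
[9] T0.cas  hit  (counter 6, T0.r 5)
[10] T3.cas  miss  (counter 6, T3.r 5)

counter = 6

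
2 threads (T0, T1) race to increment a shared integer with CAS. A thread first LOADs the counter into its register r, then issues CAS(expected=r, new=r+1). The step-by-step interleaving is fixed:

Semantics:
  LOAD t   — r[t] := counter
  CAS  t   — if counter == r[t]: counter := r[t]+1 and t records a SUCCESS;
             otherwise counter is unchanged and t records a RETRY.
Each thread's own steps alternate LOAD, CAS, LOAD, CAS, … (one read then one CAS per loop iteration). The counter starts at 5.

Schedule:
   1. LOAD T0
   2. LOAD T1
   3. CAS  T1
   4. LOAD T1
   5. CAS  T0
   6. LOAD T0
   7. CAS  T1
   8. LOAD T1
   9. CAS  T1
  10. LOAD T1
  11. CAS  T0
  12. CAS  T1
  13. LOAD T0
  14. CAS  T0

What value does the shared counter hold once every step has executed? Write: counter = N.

1. LOAD T0 → mem=5 r[T0]=5 [LOAD]
2. LOAD T1 → mem=5 r[T1]=5 [LOAD]
3. CAS T1 → mem=6 r[T1]=5 [OK]
4. LOAD T1 → mem=6 r[T1]=6 [LOAD]
5. CAS T0 → mem=6 r[T0]=5 [RETRY]
6. LOAD T0 → mem=6 r[T0]=6 [LOAD]
7. CAS T1 → mem=7 r[T1]=6 [OK]
8. LOAD T1 → mem=7 r[T1]=7 [LOAD]
9. CAS T1 → mem=8 r[T1]=7 [OK]
10. LOAD T1 → mem=8 r[T1]=8 [LOAD]
11. CAS T0 → mem=8 r[T0]=6 [RETRY]
12. CAS T1 → mem=9 r[T1]=8 [OK]
13. LOAD T0 → mem=9 r[T0]=9 [LOAD]
14. CAS T0 → mem=10 r[T0]=9 [OK]

counter = 10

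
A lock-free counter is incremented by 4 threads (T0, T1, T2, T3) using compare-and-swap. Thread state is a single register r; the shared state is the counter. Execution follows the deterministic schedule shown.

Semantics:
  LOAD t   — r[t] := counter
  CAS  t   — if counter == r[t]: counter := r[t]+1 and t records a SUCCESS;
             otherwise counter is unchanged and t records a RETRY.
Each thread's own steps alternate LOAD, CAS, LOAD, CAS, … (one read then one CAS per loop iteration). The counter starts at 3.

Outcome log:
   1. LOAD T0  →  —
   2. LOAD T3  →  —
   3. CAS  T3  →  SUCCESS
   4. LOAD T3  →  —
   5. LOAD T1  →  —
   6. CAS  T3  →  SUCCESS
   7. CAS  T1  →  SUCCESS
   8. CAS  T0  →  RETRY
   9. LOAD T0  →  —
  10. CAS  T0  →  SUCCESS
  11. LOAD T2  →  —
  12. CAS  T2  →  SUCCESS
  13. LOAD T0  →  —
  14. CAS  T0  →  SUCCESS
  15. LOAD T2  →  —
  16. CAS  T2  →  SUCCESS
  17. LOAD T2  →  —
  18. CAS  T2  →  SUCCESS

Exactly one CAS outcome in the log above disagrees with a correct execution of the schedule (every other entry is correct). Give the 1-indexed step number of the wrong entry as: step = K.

Correct run:
#1 T0 reads 3
#2 T3 reads 3
#3 T3 CAS(3→4) writes; counter now 4
#4 T3 reads 4
#5 T1 reads 4
#6 T3 CAS(4→5) writes; counter now 5
#7 T1 CAS(4→5) fails; counter now 5
#8 T0 CAS(3→4) fails; counter now 5
#9 T0 reads 5
#10 T0 CAS(5→6) writes; counter now 6
#11 T2 reads 6
#12 T2 CAS(6→7) writes; counter now 7
#13 T0 reads 7
#14 T0 CAS(7→8) writes; counter now 8
#15 T2 reads 8
#16 T2 CAS(8→9) writes; counter now 9
#17 T2 reads 9
#18 T2 CAS(9→10) writes; counter now 10
Mismatch at 7.

step = 7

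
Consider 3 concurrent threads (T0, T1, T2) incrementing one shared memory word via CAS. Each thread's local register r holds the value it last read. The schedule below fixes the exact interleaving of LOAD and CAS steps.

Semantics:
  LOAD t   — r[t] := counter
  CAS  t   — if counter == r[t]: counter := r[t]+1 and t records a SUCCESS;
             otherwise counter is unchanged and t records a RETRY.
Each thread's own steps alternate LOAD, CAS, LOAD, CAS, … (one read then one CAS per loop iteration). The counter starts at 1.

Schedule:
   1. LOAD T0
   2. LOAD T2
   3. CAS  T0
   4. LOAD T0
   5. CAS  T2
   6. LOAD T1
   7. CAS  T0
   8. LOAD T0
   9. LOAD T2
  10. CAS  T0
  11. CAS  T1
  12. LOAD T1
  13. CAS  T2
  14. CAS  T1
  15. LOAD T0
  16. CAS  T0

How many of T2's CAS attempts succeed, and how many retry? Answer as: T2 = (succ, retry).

[1] T0.load  rd  (counter 1, T0.r 1)
[2] T2.load  rd  (counter 1, T2.r 1)
[3] T0.cas  hit  (counter 2, T0.r 1)
[4] T0.load  rd  (counter 2, T0.r 2)
[5] T2.cas  miss  (counter 2, T2.r 1)
[6] T1.load  rd  (counter 2, T1.r 2)
[7] T0.cas  hit  (counter 3, T0.r 2)
[8] T0.load  rd  (counter 3, T0.r 3)
[9] T2.load  rd  (counter 3, T2.r 3)
[10] T0.cas  hit  (counter 4, T0.r 3)
[11] T1.cas  miss  (counter 4, T1.r 2)
[12] T1.load  rd  (counter 4, T1.r 4)
[13] T2.cas  miss  (counter 4, T2.r 3)
[14] T1.cas  hit  (counter 5, T1.r 4)
[15] T0.load  rd  (counter 5, T0.r 5)
[16] T0.cas  hit  (counter 6, T0.r 5)

T2 = (0, 2)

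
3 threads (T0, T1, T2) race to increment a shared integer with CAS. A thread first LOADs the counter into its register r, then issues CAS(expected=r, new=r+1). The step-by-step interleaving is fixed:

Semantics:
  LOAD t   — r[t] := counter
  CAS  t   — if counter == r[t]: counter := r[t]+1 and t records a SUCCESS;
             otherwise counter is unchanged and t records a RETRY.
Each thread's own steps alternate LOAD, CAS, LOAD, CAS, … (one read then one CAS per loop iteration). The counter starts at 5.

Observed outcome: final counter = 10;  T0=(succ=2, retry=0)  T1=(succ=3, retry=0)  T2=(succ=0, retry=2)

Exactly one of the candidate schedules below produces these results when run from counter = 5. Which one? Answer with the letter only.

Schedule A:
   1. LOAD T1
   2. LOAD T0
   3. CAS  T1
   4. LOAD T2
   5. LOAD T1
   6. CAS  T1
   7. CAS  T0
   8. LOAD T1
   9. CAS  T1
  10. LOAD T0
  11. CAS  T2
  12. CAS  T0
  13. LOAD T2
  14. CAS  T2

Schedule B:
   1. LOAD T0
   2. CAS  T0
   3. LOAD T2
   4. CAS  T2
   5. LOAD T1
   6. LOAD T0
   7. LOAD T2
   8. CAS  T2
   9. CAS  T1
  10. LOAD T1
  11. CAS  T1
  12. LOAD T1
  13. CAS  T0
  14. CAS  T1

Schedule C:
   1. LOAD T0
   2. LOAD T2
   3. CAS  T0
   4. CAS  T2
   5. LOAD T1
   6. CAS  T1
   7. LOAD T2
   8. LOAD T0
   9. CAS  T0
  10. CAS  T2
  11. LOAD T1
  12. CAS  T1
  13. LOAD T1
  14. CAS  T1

Simulating candidate C:
T0 LOAD — after: cnt=5, r=5 — load
T2 LOAD — after: cnt=5, r=5 — load
T0 CAS — after: cnt=6, r=5 — ok
T2 CAS — after: cnt=6, r=5 — retry
T1 LOAD — after: cnt=6, r=6 — load
T1 CAS — after: cnt=7, r=6 — ok
T2 LOAD — after: cnt=7, r=7 — load
T0 LOAD — after: cnt=7, r=7 — load
T0 CAS — after: cnt=8, r=7 — ok
T2 CAS — after: cnt=8, r=7 — retry
T1 LOAD — after: cnt=8, r=8 — load
T1 CAS — after: cnt=9, r=8 — ok
T1 LOAD — after: cnt=9, r=9 — load
T1 CAS — after: cnt=10, r=9 — ok

C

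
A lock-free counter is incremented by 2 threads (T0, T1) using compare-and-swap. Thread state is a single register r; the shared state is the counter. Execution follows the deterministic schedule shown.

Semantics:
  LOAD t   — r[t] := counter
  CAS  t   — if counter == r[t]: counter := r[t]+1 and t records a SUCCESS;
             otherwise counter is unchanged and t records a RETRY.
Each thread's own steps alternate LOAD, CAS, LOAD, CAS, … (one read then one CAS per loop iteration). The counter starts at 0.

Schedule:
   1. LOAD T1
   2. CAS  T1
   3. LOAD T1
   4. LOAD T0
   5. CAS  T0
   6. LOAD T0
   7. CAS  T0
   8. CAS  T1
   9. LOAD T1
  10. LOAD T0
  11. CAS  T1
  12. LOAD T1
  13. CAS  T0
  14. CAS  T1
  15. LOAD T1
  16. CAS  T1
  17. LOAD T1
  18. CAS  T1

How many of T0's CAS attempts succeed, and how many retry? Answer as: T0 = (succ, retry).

T1 LOAD — after: cnt=0, r=0 — load
T1 CAS — after: cnt=1, r=0 — ok
T1 LOAD — after: cnt=1, r=1 — load
T0 LOAD — after: cnt=1, r=1 — load
T0 CAS — after: cnt=2, r=1 — ok
T0 LOAD — after: cnt=2, r=2 — load
T0 CAS — after: cnt=3, r=2 — ok
T1 CAS — after: cnt=3, r=1 — retry
T1 LOAD — after: cnt=3, r=3 — load
T0 LOAD — after: cnt=3, r=3 — load
T1 CAS — after: cnt=4, r=3 — ok
T1 LOAD — after: cnt=4, r=4 — load
T0 CAS — after: cnt=4, r=3 — retry
T1 CAS — after: cnt=5, r=4 — ok
T1 LOAD — after: cnt=5, r=5 — load
T1 CAS — after: cnt=6, r=5 — ok
T1 LOAD — after: cnt=6, r=6 — load
T1 CAS — after: cnt=7, r=6 — ok

T0 = (2, 1)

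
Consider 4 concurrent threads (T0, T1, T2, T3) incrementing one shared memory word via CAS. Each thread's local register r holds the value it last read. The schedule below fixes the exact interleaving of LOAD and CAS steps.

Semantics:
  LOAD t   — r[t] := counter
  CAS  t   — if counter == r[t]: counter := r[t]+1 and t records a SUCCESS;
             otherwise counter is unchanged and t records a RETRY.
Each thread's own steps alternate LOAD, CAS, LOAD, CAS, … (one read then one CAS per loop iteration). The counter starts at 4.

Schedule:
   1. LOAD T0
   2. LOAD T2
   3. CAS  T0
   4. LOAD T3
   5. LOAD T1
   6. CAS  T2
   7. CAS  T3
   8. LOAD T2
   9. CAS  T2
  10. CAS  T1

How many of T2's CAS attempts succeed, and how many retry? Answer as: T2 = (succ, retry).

T2 = (1, 1)

#1 T0 reads 4
#2 T2 reads 4
#3 T0 CAS(4→5) writes; counter now 5
#4 T3 reads 5
#5 T1 reads 5
#6 T2 CAS(4→5) fails; counter now 5
#7 T3 CAS(5→6) writes; counter now 6
#8 T2 reads 6
#9 T2 CAS(6→7) writes; counter now 7
#10 T1 CAS(5→6) fails; counter now 7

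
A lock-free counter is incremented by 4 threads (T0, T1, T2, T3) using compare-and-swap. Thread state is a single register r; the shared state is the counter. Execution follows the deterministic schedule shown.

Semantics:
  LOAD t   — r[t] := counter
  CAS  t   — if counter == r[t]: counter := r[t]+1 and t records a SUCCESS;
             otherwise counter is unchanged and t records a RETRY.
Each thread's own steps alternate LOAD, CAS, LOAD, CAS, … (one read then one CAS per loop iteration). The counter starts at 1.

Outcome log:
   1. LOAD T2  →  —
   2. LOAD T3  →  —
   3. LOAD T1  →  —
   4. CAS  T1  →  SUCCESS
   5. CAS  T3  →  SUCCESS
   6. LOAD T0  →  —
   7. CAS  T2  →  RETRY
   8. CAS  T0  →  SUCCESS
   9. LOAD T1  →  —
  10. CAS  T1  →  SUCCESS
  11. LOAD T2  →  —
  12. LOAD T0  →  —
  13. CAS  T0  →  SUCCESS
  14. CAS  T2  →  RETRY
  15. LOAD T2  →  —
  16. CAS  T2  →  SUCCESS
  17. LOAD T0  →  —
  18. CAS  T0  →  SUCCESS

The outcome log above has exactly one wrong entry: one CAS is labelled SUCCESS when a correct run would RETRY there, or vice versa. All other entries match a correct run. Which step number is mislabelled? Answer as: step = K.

Re-executing:
#1 T2 reads 1
#2 T3 reads 1
#3 T1 reads 1
#4 T1 CAS(1→2) writes; counter now 2
#5 T3 CAS(1→2) fails; counter now 2
#6 T0 reads 2
#7 T2 CAS(1→2) fails; counter now 2
#8 T0 CAS(2→3) writes; counter now 3
#9 T1 reads 3
#10 T1 CAS(3→4) writes; counter now 4
#11 T2 reads 4
#12 T0 reads 4
#13 T0 CAS(4→5) writes; counter now 5
#14 T2 CAS(4→5) fails; counter now 5
#15 T2 reads 5
#16 T2 CAS(5→6) writes; counter now 6
#17 T0 reads 6
#18 T0 CAS(6→7) writes; counter now 7
Flip is step 5.

step = 5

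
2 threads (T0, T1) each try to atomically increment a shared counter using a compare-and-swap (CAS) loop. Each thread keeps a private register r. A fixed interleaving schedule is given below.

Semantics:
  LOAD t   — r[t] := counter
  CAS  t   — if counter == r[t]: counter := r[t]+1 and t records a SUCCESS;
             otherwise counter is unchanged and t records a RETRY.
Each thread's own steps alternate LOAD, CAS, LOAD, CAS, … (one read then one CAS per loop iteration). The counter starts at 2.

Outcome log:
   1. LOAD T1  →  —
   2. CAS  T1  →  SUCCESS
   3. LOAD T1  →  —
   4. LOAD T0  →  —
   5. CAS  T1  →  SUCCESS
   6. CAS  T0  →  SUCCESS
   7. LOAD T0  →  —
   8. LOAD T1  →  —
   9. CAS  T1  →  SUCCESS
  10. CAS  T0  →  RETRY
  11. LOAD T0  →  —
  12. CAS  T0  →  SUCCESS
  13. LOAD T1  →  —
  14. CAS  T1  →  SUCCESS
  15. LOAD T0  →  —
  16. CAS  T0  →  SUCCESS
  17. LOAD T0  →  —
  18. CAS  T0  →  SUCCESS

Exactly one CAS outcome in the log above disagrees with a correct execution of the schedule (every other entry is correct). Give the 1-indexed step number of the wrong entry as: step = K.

step = 6

Re-executing:
#1 T1 reads 2
#2 T1 CAS(2→3) writes; counter now 3
#3 T1 reads 3
#4 T0 reads 3
#5 T1 CAS(3→4) writes; counter now 4
#6 T0 CAS(3→4) fails; counter now 4
#7 T0 reads 4
#8 T1 reads 4
#9 T1 CAS(4→5) writes; counter now 5
#10 T0 CAS(4→5) fails; counter now 5
#11 T0 reads 5
#12 T0 CAS(5→6) writes; counter now 6
#13 T1 reads 6
#14 T1 CAS(6→7) writes; counter now 7
#15 T0 reads 7
#16 T0 CAS(7→8) writes; counter now 8
#17 T0 reads 8
#18 T0 CAS(8→9) writes; counter now 9
Mismatch at 6.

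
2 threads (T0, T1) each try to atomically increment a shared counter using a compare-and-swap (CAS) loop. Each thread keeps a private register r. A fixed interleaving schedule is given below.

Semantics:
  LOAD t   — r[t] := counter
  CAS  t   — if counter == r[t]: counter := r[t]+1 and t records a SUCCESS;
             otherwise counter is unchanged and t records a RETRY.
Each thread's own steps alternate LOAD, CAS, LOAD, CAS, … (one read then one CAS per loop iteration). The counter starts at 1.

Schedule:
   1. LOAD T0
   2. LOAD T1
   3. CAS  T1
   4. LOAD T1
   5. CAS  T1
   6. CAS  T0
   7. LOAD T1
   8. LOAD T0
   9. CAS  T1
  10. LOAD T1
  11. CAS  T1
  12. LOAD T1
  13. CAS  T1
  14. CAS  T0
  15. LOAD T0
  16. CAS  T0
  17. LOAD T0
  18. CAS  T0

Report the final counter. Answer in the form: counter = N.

[1] T0.load  rd  (counter 1, T0.r 1)
[2] T1.load  rd  (counter 1, T1.r 1)
[3] T1.cas  hit  (counter 2, T1.r 1)
[4] T1.load  rd  (counter 2, T1.r 2)
[5] T1.cas  hit  (counter 3, T1.r 2)
[6] T0.cas  miss  (counter 3, T0.r 1)
[7] T1.load  rd  (counter 3, T1.r 3)
[8] T0.load  rd  (counter 3, T0.r 3)
[9] T1.cas  hit  (counter 4, T1.r 3)
[10] T1.load  rd  (counter 4, T1.r 4)
[11] T1.cas  hit  (counter 5, T1.r 4)
[12] T1.load  rd  (counter 5, T1.r 5)
[13] T1.cas  hit  (counter 6, T1.r 5)
[14] T0.cas  miss  (counter 6, T0.r 3)
[15] T0.load  rd  (counter 6, T0.r 6)
[16] T0.cas  hit  (counter 7, T0.r 6)
[17] T0.load  rd  (counter 7, T0.r 7)
[18] T0.cas  hit  (counter 8, T0.r 7)

counter = 8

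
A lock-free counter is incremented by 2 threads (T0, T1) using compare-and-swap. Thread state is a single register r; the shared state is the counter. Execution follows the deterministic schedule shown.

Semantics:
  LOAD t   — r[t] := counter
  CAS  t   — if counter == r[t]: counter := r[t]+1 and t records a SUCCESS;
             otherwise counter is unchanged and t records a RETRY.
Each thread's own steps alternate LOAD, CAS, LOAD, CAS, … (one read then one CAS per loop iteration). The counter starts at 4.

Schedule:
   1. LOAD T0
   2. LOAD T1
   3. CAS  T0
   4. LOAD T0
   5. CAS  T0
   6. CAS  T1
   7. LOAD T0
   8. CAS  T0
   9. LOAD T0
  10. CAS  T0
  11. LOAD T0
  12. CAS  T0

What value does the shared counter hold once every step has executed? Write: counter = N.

step 1: T0 LOAD ⇒ load; ctr=4 reg=4
step 2: T1 LOAD ⇒ load; ctr=4 reg=4
step 3: T0 CAS ⇒ ok; ctr=5 reg=4
step 4: T0 LOAD ⇒ load; ctr=5 reg=5
step 5: T0 CAS ⇒ ok; ctr=6 reg=5
step 6: T1 CAS ⇒ retry; ctr=6 reg=4
step 7: T0 LOAD ⇒ load; ctr=6 reg=6
step 8: T0 CAS ⇒ ok; ctr=7 reg=6
step 9: T0 LOAD ⇒ load; ctr=7 reg=7
step 10: T0 CAS ⇒ ok; ctr=8 reg=7
step 11: T0 LOAD ⇒ load; ctr=8 reg=8
step 12: T0 CAS ⇒ ok; ctr=9 reg=8

counter = 9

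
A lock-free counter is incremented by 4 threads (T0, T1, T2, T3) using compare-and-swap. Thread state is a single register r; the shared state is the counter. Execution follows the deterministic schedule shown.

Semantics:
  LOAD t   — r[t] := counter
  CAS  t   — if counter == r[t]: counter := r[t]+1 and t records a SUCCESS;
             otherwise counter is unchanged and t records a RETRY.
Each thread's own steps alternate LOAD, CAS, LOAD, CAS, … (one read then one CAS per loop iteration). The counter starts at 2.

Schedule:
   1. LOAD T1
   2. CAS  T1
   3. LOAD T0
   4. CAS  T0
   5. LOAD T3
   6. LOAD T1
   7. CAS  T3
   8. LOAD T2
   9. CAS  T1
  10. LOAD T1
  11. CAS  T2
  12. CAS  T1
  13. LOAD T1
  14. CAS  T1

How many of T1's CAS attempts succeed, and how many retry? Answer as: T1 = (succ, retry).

step 1: T1 LOAD ⇒ load; ctr=2 reg=2
step 2: T1 CAS ⇒ ok; ctr=3 reg=2
step 3: T0 LOAD ⇒ load; ctr=3 reg=3
step 4: T0 CAS ⇒ ok; ctr=4 reg=3
step 5: T3 LOAD ⇒ load; ctr=4 reg=4
step 6: T1 LOAD ⇒ load; ctr=4 reg=4
step 7: T3 CAS ⇒ ok; ctr=5 reg=4
step 8: T2 LOAD ⇒ load; ctr=5 reg=5
step 9: T1 CAS ⇒ retry; ctr=5 reg=4
step 10: T1 LOAD ⇒ load; ctr=5 reg=5
step 11: T2 CAS ⇒ ok; ctr=6 reg=5
step 12: T1 CAS ⇒ retry; ctr=6 reg=5
step 13: T1 LOAD ⇒ load; ctr=6 reg=6
step 14: T1 CAS ⇒ ok; ctr=7 reg=6

T1 = (2, 2)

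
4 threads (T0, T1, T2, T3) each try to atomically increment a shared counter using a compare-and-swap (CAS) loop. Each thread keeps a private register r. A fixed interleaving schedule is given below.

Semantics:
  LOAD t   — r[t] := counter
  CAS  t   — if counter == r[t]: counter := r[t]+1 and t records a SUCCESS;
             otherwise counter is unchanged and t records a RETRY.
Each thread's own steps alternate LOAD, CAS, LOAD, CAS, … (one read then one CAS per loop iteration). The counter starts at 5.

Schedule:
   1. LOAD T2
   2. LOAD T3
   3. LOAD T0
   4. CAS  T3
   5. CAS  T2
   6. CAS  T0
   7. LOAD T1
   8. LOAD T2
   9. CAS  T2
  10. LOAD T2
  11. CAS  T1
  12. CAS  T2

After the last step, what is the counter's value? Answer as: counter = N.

counter = 8

step 1: T2 LOAD ⇒ load; ctr=5 reg=5
step 2: T3 LOAD ⇒ load; ctr=5 reg=5
step 3: T0 LOAD ⇒ load; ctr=5 reg=5
step 4: T3 CAS ⇒ ok; ctr=6 reg=5
step 5: T2 CAS ⇒ retry; ctr=6 reg=5
step 6: T0 CAS ⇒ retry; ctr=6 reg=5
step 7: T1 LOAD ⇒ load; ctr=6 reg=6
step 8: T2 LOAD ⇒ load; ctr=6 reg=6
step 9: T2 CAS ⇒ ok; ctr=7 reg=6
step 10: T2 LOAD ⇒ load; ctr=7 reg=7
step 11: T1 CAS ⇒ retry; ctr=7 reg=6
step 12: T2 CAS ⇒ ok; ctr=8 reg=7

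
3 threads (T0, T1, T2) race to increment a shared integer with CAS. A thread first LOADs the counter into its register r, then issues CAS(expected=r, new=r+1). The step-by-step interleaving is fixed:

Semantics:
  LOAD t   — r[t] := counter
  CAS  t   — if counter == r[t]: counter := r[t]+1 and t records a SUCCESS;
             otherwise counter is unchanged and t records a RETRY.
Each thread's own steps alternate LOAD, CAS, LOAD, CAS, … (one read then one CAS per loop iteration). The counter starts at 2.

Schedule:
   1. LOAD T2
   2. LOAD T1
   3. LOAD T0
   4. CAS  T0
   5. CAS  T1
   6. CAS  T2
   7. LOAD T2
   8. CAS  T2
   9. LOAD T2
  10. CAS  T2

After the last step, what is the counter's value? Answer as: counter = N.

counter = 5

#1 T2 reads 2
#2 T1 reads 2
#3 T0 reads 2
#4 T0 CAS(2→3) writes; counter now 3
#5 T1 CAS(2→3) fails; counter now 3
#6 T2 CAS(2→3) fails; counter now 3
#7 T2 reads 3
#8 T2 CAS(3→4) writes; counter now 4
#9 T2 reads 4
#10 T2 CAS(4→5) writes; counter now 5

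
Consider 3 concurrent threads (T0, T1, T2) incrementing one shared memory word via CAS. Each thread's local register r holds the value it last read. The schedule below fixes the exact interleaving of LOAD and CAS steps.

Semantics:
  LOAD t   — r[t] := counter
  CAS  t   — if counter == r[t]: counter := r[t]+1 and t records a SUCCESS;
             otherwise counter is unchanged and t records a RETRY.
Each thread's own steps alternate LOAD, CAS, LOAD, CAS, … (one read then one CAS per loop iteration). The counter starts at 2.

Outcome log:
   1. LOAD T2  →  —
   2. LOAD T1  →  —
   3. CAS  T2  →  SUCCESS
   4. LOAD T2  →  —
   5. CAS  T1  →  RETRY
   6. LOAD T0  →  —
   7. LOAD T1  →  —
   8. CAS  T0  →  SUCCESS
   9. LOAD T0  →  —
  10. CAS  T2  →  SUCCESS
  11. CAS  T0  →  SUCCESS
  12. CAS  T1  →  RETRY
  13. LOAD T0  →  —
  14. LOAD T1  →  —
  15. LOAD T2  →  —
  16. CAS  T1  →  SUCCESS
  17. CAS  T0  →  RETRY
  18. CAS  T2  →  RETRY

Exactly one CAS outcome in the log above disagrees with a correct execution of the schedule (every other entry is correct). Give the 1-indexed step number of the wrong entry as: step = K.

Correct run:
[1] T2.load  rd  (counter 2, T2.r 2)
[2] T1.load  rd  (counter 2, T1.r 2)
[3] T2.cas  hit  (counter 3, T2.r 2)
[4] T2.load  rd  (counter 3, T2.r 3)
[5] T1.cas  miss  (counter 3, T1.r 2)
[6] T0.load  rd  (counter 3, T0.r 3)
[7] T1.load  rd  (counter 3, T1.r 3)
[8] T0.cas  hit  (counter 4, T0.r 3)
[9] T0.load  rd  (counter 4, T0.r 4)
[10] T2.cas  miss  (counter 4, T2.r 3)
[11] T0.cas  hit  (counter 5, T0.r 4)
[12] T1.cas  miss  (counter 5, T1.r 3)
[13] T0.load  rd  (counter 5, T0.r 5)
[14] T1.load  rd  (counter 5, T1.r 5)
[15] T2.load  rd  (counter 5, T2.r 5)
[16] T1.cas  hit  (counter 6, T1.r 5)
[17] T0.cas  miss  (counter 6, T0.r 5)
[18] T2.cas  miss  (counter 6, T2.r 5)
Log disagrees first at step 10.

step = 10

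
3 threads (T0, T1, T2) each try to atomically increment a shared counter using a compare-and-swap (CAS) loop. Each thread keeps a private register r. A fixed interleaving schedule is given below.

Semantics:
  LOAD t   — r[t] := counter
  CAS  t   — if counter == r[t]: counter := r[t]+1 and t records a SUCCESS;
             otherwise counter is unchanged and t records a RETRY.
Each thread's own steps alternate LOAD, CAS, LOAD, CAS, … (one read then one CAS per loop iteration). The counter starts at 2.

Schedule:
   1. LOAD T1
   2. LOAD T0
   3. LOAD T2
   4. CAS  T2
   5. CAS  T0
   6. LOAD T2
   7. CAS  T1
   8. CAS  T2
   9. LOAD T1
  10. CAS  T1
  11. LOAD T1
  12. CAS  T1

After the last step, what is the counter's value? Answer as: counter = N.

1. LOAD T1 → mem=2 r[T1]=2 [LOAD]
2. LOAD T0 → mem=2 r[T0]=2 [LOAD]
3. LOAD T2 → mem=2 r[T2]=2 [LOAD]
4. CAS T2 → mem=3 r[T2]=2 [OK]
5. CAS T0 → mem=3 r[T0]=2 [RETRY]
6. LOAD T2 → mem=3 r[T2]=3 [LOAD]
7. CAS T1 → mem=3 r[T1]=2 [RETRY]
8. CAS T2 → mem=4 r[T2]=3 [OK]
9. LOAD T1 → mem=4 r[T1]=4 [LOAD]
10. CAS T1 → mem=5 r[T1]=4 [OK]
11. LOAD T1 → mem=5 r[T1]=5 [LOAD]
12. CAS T1 → mem=6 r[T1]=5 [OK]

counter = 6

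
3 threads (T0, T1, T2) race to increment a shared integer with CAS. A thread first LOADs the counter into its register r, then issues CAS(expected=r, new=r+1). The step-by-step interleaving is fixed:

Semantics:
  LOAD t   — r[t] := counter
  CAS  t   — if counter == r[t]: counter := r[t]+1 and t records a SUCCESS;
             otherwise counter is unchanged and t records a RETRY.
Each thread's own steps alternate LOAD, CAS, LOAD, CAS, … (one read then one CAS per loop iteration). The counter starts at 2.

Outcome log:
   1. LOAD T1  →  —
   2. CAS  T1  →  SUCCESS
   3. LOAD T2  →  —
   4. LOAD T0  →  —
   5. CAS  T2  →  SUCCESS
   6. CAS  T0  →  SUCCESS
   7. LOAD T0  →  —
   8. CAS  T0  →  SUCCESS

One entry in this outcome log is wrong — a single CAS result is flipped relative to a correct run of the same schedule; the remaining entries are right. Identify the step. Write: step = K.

Reference trace:
T1 LOAD — after: cnt=2, r=2 — load
T1 CAS — after: cnt=3, r=2 — ok
T2 LOAD — after: cnt=3, r=3 — load
T0 LOAD — after: cnt=3, r=3 — load
T2 CAS — after: cnt=4, r=3 — ok
T0 CAS — after: cnt=4, r=3 — retry
T0 LOAD — after: cnt=4, r=4 — load
T0 CAS — after: cnt=5, r=4 — ok
Mismatch at 6.

step = 6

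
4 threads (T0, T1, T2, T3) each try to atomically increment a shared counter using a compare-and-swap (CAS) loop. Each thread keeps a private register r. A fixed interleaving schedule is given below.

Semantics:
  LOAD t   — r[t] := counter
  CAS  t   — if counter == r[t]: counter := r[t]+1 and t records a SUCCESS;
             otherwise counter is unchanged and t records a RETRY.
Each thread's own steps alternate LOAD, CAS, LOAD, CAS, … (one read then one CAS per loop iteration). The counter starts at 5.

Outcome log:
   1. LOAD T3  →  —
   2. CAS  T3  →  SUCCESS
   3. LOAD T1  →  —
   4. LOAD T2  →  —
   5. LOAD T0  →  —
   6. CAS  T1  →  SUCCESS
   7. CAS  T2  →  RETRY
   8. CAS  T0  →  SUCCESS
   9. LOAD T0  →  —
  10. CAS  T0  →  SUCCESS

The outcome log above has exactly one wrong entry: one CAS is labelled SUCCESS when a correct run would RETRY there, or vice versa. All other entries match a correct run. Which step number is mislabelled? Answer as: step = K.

step = 8

Reference trace:
step 1: T3 LOAD ⇒ load; ctr=5 reg=5
step 2: T3 CAS ⇒ ok; ctr=6 reg=5
step 3: T1 LOAD ⇒ load; ctr=6 reg=6
step 4: T2 LOAD ⇒ load; ctr=6 reg=6
step 5: T0 LOAD ⇒ load; ctr=6 reg=6
step 6: T1 CAS ⇒ ok; ctr=7 reg=6
step 7: T2 CAS ⇒ retry; ctr=7 reg=6
step 8: T0 CAS ⇒ retry; ctr=7 reg=6
step 9: T0 LOAD ⇒ load; ctr=7 reg=7
step 10: T0 CAS ⇒ ok; ctr=8 reg=7
Mismatch at 8.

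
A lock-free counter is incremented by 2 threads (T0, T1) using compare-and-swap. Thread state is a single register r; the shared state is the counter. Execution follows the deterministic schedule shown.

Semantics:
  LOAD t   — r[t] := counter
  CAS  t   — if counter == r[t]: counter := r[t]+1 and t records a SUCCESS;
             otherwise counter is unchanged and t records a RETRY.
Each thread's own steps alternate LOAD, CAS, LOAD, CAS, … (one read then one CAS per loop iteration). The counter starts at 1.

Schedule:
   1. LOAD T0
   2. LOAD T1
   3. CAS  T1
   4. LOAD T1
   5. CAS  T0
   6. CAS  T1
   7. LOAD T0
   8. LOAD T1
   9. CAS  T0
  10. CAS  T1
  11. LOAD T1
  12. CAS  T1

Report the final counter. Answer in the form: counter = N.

counter = 5

T0 LOAD — after: cnt=1, r=1 — load
T1 LOAD — after: cnt=1, r=1 — load
T1 CAS — after: cnt=2, r=1 — ok
T1 LOAD — after: cnt=2, r=2 — load
T0 CAS — after: cnt=2, r=1 — retry
T1 CAS — after: cnt=3, r=2 — ok
T0 LOAD — after: cnt=3, r=3 — load
T1 LOAD — after: cnt=3, r=3 — load
T0 CAS — after: cnt=4, r=3 — ok
T1 CAS — after: cnt=4, r=3 — retry
T1 LOAD — after: cnt=4, r=4 — load
T1 CAS — after: cnt=5, r=4 — ok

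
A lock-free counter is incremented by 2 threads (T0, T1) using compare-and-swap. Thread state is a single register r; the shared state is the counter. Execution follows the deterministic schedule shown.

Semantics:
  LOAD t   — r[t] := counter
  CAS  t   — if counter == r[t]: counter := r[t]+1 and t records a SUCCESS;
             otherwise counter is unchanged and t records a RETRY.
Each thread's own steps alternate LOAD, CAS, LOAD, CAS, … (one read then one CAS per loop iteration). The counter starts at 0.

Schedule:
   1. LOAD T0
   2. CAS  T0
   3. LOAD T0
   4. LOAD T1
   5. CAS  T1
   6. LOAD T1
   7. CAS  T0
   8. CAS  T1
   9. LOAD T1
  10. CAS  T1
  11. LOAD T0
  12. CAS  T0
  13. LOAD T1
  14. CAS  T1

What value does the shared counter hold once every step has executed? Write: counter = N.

step 1: T0 LOAD ⇒ load; ctr=0 reg=0
step 2: T0 CAS ⇒ ok; ctr=1 reg=0
step 3: T0 LOAD ⇒ load; ctr=1 reg=1
step 4: T1 LOAD ⇒ load; ctr=1 reg=1
step 5: T1 CAS ⇒ ok; ctr=2 reg=1
step 6: T1 LOAD ⇒ load; ctr=2 reg=2
step 7: T0 CAS ⇒ retry; ctr=2 reg=1
step 8: T1 CAS ⇒ ok; ctr=3 reg=2
step 9: T1 LOAD ⇒ load; ctr=3 reg=3
step 10: T1 CAS ⇒ ok; ctr=4 reg=3
step 11: T0 LOAD ⇒ load; ctr=4 reg=4
step 12: T0 CAS ⇒ ok; ctr=5 reg=4
step 13: T1 LOAD ⇒ load; ctr=5 reg=5
step 14: T1 CAS ⇒ ok; ctr=6 reg=5

counter = 6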